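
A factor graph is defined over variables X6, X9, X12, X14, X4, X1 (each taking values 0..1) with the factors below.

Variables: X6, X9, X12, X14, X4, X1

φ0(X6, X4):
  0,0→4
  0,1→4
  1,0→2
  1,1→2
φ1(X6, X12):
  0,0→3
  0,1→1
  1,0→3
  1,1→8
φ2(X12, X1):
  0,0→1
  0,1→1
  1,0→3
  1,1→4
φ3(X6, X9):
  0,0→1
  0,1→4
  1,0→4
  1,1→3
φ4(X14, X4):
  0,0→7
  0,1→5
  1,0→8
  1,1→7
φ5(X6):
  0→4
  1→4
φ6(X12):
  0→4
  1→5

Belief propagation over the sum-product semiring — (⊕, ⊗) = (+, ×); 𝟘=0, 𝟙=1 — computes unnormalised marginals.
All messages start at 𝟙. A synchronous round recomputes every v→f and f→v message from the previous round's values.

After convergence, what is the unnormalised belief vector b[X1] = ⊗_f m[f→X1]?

b[X1] = [257904, 329184]

init: all messages = 𝟙 over 2 values
r1 m[φ0→X6] = [8, 4]
r1 m[φ0→X4] = [6, 6]
r1 m[φ1→X6] = [4, 11]
r1 m[φ1→X12] = [6, 9]
r1 m[φ2→X12] = [2, 7]
r1 m[φ2→X1] = [4, 5]
r1 m[φ3→X6] = [5, 7]
r1 m[φ3→X9] = [5, 7]
r1 m[φ4→X14] = [12, 15]
r1 m[φ4→X4] = [15, 12]
r1 m[φ5→X6] = [4, 4]
r1 m[φ6→X12] = [4, 5]
r1 m[X6→φ0] = [1, 1]
r1 m[X6→φ1] = [1, 1]
r1 m[X6→φ3] = [1, 1]
r1 m[X6→φ5] = [1, 1]
r1 m[X9→φ3] = [1, 1]
r1 m[X12→φ1] = [1, 1]
r1 m[X12→φ2] = [1, 1]
r1 m[X12→φ6] = [1, 1]
r1 m[X14→φ4] = [1, 1]
r1 m[X4→φ0] = [1, 1]
r1 m[X4→φ4] = [1, 1]
r1 m[X1→φ2] = [1, 1]
r2 m[φ0→X6] = [8, 4]
r2 m[φ0→X4] = [6, 6]
r2 m[φ1→X6] = [4, 11]
r2 m[φ1→X12] = [6, 9]
r2 m[φ2→X12] = [2, 7]
r2 m[φ2→X1] = [4, 5]
r2 m[φ3→X6] = [5, 7]
r2 m[φ3→X9] = [5, 7]
r2 m[φ4→X14] = [12, 15]
r2 m[φ4→X4] = [15, 12]
r2 m[φ5→X6] = [4, 4]
r2 m[φ6→X12] = [4, 5]
r2 m[X6→φ0] = [80, 308]
r2 m[X6→φ1] = [160, 112]
r2 m[X6→φ3] = [128, 176]
r2 m[X6→φ5] = [160, 308]
r2 m[X9→φ3] = [1, 1]
r2 m[X12→φ1] = [8, 35]
r2 m[X12→φ2] = [24, 45]
r2 m[X12→φ6] = [12, 63]
r2 m[X14→φ4] = [1, 1]
r2 m[X4→φ0] = [15, 12]
r2 m[X4→φ4] = [6, 6]
r2 m[X1→φ2] = [1, 1]
r3 m[φ0→X6] = [108, 54]
r3 m[φ0→X4] = [936, 936]
r3 m[φ1→X6] = [59, 304]
r3 m[φ1→X12] = [816, 1056]
r3 m[φ2→X12] = [2, 7]
r3 m[φ2→X1] = [159, 204]
r3 m[φ3→X6] = [5, 7]
r3 m[φ3→X9] = [832, 1040]
r3 m[φ4→X14] = [72, 90]
r3 m[φ4→X4] = [15, 12]
r3 m[φ5→X6] = [4, 4]
r3 m[φ6→X12] = [4, 5]
r3 m[X6→φ0] = [80, 308]
r3 m[X6→φ1] = [160, 112]
r3 m[X6→φ3] = [128, 176]
r3 m[X6→φ5] = [160, 308]
r3 m[X9→φ3] = [1, 1]
r3 m[X12→φ1] = [8, 35]
r3 m[X12→φ2] = [24, 45]
r3 m[X12→φ6] = [12, 63]
r3 m[X14→φ4] = [1, 1]
r3 m[X4→φ0] = [15, 12]
r3 m[X4→φ4] = [6, 6]
r3 m[X1→φ2] = [1, 1]
r4 m[φ0→X6] = [108, 54]
r4 m[φ0→X4] = [936, 936]
r4 m[φ1→X6] = [59, 304]
r4 m[φ1→X12] = [816, 1056]
r4 m[φ2→X12] = [2, 7]
r4 m[φ2→X1] = [159, 204]
r4 m[φ3→X6] = [5, 7]
r4 m[φ3→X9] = [832, 1040]
r4 m[φ4→X14] = [72, 90]
r4 m[φ4→X4] = [15, 12]
r4 m[φ5→X6] = [4, 4]
r4 m[φ6→X12] = [4, 5]
r4 m[X6→φ0] = [1180, 8512]
r4 m[X6→φ1] = [2160, 1512]
r4 m[X6→φ3] = [25488, 65664]
r4 m[X6→φ5] = [31860, 114912]
r4 m[X9→φ3] = [1, 1]
r4 m[X12→φ1] = [8, 35]
r4 m[X12→φ2] = [3264, 5280]
r4 m[X12→φ6] = [1632, 7392]
r4 m[X14→φ4] = [1, 1]
r4 m[X4→φ0] = [15, 12]
r4 m[X4→φ4] = [936, 936]
r4 m[X1→φ2] = [1, 1]
r5 m[φ0→X6] = [108, 54]
r5 m[φ0→X4] = [21744, 21744]
r5 m[φ1→X6] = [59, 304]
r5 m[φ1→X12] = [11016, 14256]
r5 m[φ2→X12] = [2, 7]
r5 m[φ2→X1] = [19104, 24384]
r5 m[φ3→X6] = [5, 7]
r5 m[φ3→X9] = [288144, 298944]
r5 m[φ4→X14] = [11232, 14040]
r5 m[φ4→X4] = [15, 12]
r5 m[φ5→X6] = [4, 4]
r5 m[φ6→X12] = [4, 5]
r5 m[X6→φ0] = [1180, 8512]
r5 m[X6→φ1] = [2160, 1512]
r5 m[X6→φ3] = [25488, 65664]
r5 m[X6→φ5] = [31860, 114912]
r5 m[X9→φ3] = [1, 1]
r5 m[X12→φ1] = [8, 35]
r5 m[X12→φ2] = [3264, 5280]
r5 m[X12→φ6] = [1632, 7392]
r5 m[X14→φ4] = [1, 1]
r5 m[X4→φ0] = [15, 12]
r5 m[X4→φ4] = [936, 936]
r5 m[X1→φ2] = [1, 1]
r6 m[φ0→X6] = [108, 54]
r6 m[φ0→X4] = [21744, 21744]
r6 m[φ1→X6] = [59, 304]
r6 m[φ1→X12] = [11016, 14256]
r6 m[φ2→X12] = [2, 7]
r6 m[φ2→X1] = [19104, 24384]
r6 m[φ3→X6] = [5, 7]
r6 m[φ3→X9] = [288144, 298944]
r6 m[φ4→X14] = [11232, 14040]
r6 m[φ4→X4] = [15, 12]
r6 m[φ5→X6] = [4, 4]
r6 m[φ6→X12] = [4, 5]
r6 m[X6→φ0] = [1180, 8512]
r6 m[X6→φ1] = [2160, 1512]
r6 m[X6→φ3] = [25488, 65664]
r6 m[X6→φ5] = [31860, 114912]
r6 m[X9→φ3] = [1, 1]
r6 m[X12→φ1] = [8, 35]
r6 m[X12→φ2] = [44064, 71280]
r6 m[X12→φ6] = [22032, 99792]
r6 m[X14→φ4] = [1, 1]
r6 m[X4→φ0] = [15, 12]
r6 m[X4→φ4] = [21744, 21744]
r6 m[X1→φ2] = [1, 1]
r7 m[φ0→X6] = [108, 54]
r7 m[φ0→X4] = [21744, 21744]
r7 m[φ1→X6] = [59, 304]
r7 m[φ1→X12] = [11016, 14256]
r7 m[φ2→X12] = [2, 7]
r7 m[φ2→X1] = [257904, 329184]
r7 m[φ3→X6] = [5, 7]
r7 m[φ3→X9] = [288144, 298944]
r7 m[φ4→X14] = [260928, 326160]
r7 m[φ4→X4] = [15, 12]
r7 m[φ5→X6] = [4, 4]
r7 m[φ6→X12] = [4, 5]
r7 m[X6→φ0] = [1180, 8512]
r7 m[X6→φ1] = [2160, 1512]
r7 m[X6→φ3] = [25488, 65664]
r7 m[X6→φ5] = [31860, 114912]
r7 m[X9→φ3] = [1, 1]
r7 m[X12→φ1] = [8, 35]
r7 m[X12→φ2] = [44064, 71280]
r7 m[X12→φ6] = [22032, 99792]
r7 m[X14→φ4] = [1, 1]
r7 m[X4→φ0] = [15, 12]
r7 m[X4→φ4] = [21744, 21744]
r7 m[X1→φ2] = [1, 1]
r8 m[φ0→X6] = [108, 54]
r8 m[φ0→X4] = [21744, 21744]
r8 m[φ1→X6] = [59, 304]
r8 m[φ1→X12] = [11016, 14256]
r8 m[φ2→X12] = [2, 7]
r8 m[φ2→X1] = [257904, 329184]
r8 m[φ3→X6] = [5, 7]
r8 m[φ3→X9] = [288144, 298944]
r8 m[φ4→X14] = [260928, 326160]
r8 m[φ4→X4] = [15, 12]
r8 m[φ5→X6] = [4, 4]
r8 m[φ6→X12] = [4, 5]
r8 m[X6→φ0] = [1180, 8512]
r8 m[X6→φ1] = [2160, 1512]
r8 m[X6→φ3] = [25488, 65664]
r8 m[X6→φ5] = [31860, 114912]
r8 m[X9→φ3] = [1, 1]
r8 m[X12→φ1] = [8, 35]
r8 m[X12→φ2] = [44064, 71280]
r8 m[X12→φ6] = [22032, 99792]
r8 m[X14→φ4] = [1, 1]
r8 m[X4→φ0] = [15, 12]
r8 m[X4→φ4] = [21744, 21744]
r8 m[X1→φ2] = [1, 1]
fixed point reached at round 8
b[X1] = ⊗ incoming = [257904, 329184]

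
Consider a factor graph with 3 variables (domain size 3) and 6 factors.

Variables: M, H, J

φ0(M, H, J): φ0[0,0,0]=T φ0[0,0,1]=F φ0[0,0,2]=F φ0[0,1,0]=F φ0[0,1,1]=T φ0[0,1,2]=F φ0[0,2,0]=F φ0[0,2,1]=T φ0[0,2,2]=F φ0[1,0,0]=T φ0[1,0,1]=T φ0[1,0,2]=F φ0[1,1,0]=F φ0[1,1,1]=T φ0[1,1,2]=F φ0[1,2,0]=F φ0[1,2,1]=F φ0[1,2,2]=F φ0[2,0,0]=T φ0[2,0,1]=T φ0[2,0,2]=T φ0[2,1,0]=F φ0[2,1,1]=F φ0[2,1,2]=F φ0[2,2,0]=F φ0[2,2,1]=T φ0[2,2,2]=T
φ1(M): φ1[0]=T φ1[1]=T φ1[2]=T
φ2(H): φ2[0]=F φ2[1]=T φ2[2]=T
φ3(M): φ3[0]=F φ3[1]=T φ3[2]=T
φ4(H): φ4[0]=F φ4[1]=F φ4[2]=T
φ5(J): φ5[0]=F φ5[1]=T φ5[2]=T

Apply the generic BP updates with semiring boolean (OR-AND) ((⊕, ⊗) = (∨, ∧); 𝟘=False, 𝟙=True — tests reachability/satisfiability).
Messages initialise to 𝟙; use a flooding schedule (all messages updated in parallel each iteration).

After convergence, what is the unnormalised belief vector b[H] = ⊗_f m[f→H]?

init: all messages = 𝟙 over 3 values
r1 m[φ0→M] = [T, T, T]
r1 m[φ0→H] = [T, T, T]
r1 m[φ0→J] = [T, T, T]
r1 m[φ1→M] = [T, T, T]
r1 m[φ2→H] = [F, T, T]
r1 m[φ3→M] = [F, T, T]
r1 m[φ4→H] = [F, F, T]
r1 m[φ5→J] = [F, T, T]
r1 m[M→φ0] = [T, T, T]
r1 m[M→φ1] = [T, T, T]
r1 m[M→φ3] = [T, T, T]
r1 m[H→φ0] = [T, T, T]
r1 m[H→φ2] = [T, T, T]
r1 m[H→φ4] = [T, T, T]
r1 m[J→φ0] = [T, T, T]
r1 m[J→φ5] = [T, T, T]
r2 m[φ0→M] = [T, T, T]
r2 m[φ0→H] = [T, T, T]
r2 m[φ0→J] = [T, T, T]
r2 m[φ1→M] = [T, T, T]
r2 m[φ2→H] = [F, T, T]
r2 m[φ3→M] = [F, T, T]
r2 m[φ4→H] = [F, F, T]
r2 m[φ5→J] = [F, T, T]
r2 m[M→φ0] = [F, T, T]
r2 m[M→φ1] = [F, T, T]
r2 m[M→φ3] = [T, T, T]
r2 m[H→φ0] = [F, F, T]
r2 m[H→φ2] = [F, F, T]
r2 m[H→φ4] = [F, T, T]
r2 m[J→φ0] = [F, T, T]
r2 m[J→φ5] = [T, T, T]
r3 m[φ0→M] = [T, F, T]
r3 m[φ0→H] = [T, T, T]
r3 m[φ0→J] = [F, T, T]
r3 m[φ1→M] = [T, T, T]
r3 m[φ2→H] = [F, T, T]
r3 m[φ3→M] = [F, T, T]
r3 m[φ4→H] = [F, F, T]
r3 m[φ5→J] = [F, T, T]
r3 m[M→φ0] = [F, T, T]
r3 m[M→φ1] = [F, T, T]
r3 m[M→φ3] = [T, T, T]
r3 m[H→φ0] = [F, F, T]
r3 m[H→φ2] = [F, F, T]
r3 m[H→φ4] = [F, T, T]
r3 m[J→φ0] = [F, T, T]
r3 m[J→φ5] = [T, T, T]
r4 m[φ0→M] = [T, F, T]
r4 m[φ0→H] = [T, T, T]
r4 m[φ0→J] = [F, T, T]
r4 m[φ1→M] = [T, T, T]
r4 m[φ2→H] = [F, T, T]
r4 m[φ3→M] = [F, T, T]
r4 m[φ4→H] = [F, F, T]
r4 m[φ5→J] = [F, T, T]
r4 m[M→φ0] = [F, T, T]
r4 m[M→φ1] = [F, F, T]
r4 m[M→φ3] = [T, F, T]
r4 m[H→φ0] = [F, F, T]
r4 m[H→φ2] = [F, F, T]
r4 m[H→φ4] = [F, T, T]
r4 m[J→φ0] = [F, T, T]
r4 m[J→φ5] = [F, T, T]
r5 m[φ0→M] = [T, F, T]
r5 m[φ0→H] = [T, T, T]
r5 m[φ0→J] = [F, T, T]
r5 m[φ1→M] = [T, T, T]
r5 m[φ2→H] = [F, T, T]
r5 m[φ3→M] = [F, T, T]
r5 m[φ4→H] = [F, F, T]
r5 m[φ5→J] = [F, T, T]
r5 m[M→φ0] = [F, T, T]
r5 m[M→φ1] = [F, F, T]
r5 m[M→φ3] = [T, F, T]
r5 m[H→φ0] = [F, F, T]
r5 m[H→φ2] = [F, F, T]
r5 m[H→φ4] = [F, T, T]
r5 m[J→φ0] = [F, T, T]
r5 m[J→φ5] = [F, T, T]
fixed point reached at round 5
b[H] = ⊗ incoming = [F, F, T]

b[H] = [F, F, T]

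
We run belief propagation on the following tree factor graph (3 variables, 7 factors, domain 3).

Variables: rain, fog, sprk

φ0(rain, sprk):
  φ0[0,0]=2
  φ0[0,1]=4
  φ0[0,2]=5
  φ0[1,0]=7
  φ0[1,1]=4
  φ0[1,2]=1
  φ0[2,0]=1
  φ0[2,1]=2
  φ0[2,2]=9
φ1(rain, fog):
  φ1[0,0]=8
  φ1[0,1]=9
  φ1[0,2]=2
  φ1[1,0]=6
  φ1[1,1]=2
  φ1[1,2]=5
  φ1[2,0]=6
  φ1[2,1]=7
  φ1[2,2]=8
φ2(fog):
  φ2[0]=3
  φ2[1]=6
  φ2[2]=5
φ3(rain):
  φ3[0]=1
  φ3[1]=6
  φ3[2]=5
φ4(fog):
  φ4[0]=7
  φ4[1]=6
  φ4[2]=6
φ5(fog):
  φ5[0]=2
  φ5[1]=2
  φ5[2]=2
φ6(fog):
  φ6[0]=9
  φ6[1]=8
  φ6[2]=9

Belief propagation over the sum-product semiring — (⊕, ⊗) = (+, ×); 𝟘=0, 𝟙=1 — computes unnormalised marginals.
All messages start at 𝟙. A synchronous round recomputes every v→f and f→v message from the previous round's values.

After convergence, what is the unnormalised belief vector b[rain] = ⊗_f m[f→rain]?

b[rain] = [102168, 440640, 637200]

init: all messages = 𝟙 over 3 values
r1 m[φ0→rain] = [11, 12, 12]
r1 m[φ0→sprk] = [10, 10, 15]
r1 m[φ1→rain] = [19, 13, 21]
r1 m[φ1→fog] = [20, 18, 15]
r1 m[φ2→fog] = [3, 6, 5]
r1 m[φ3→rain] = [1, 6, 5]
r1 m[φ4→fog] = [7, 6, 6]
r1 m[φ5→fog] = [2, 2, 2]
r1 m[φ6→fog] = [9, 8, 9]
r1 m[rain→φ0] = [1, 1, 1]
r1 m[rain→φ1] = [1, 1, 1]
r1 m[rain→φ3] = [1, 1, 1]
r1 m[fog→φ1] = [1, 1, 1]
r1 m[fog→φ2] = [1, 1, 1]
r1 m[fog→φ4] = [1, 1, 1]
r1 m[fog→φ5] = [1, 1, 1]
r1 m[fog→φ6] = [1, 1, 1]
r1 m[sprk→φ0] = [1, 1, 1]
r2 m[φ0→rain] = [11, 12, 12]
r2 m[φ0→sprk] = [10, 10, 15]
r2 m[φ1→rain] = [19, 13, 21]
r2 m[φ1→fog] = [20, 18, 15]
r2 m[φ2→fog] = [3, 6, 5]
r2 m[φ3→rain] = [1, 6, 5]
r2 m[φ4→fog] = [7, 6, 6]
r2 m[φ5→fog] = [2, 2, 2]
r2 m[φ6→fog] = [9, 8, 9]
r2 m[rain→φ0] = [19, 78, 105]
r2 m[rain→φ1] = [11, 72, 60]
r2 m[rain→φ3] = [209, 156, 252]
r2 m[fog→φ1] = [378, 576, 540]
r2 m[fog→φ2] = [2520, 1728, 1620]
r2 m[fog→φ4] = [1080, 1728, 1350]
r2 m[fog→φ5] = [3780, 5184, 4050]
r2 m[fog→φ6] = [840, 1296, 900]
r2 m[sprk→φ0] = [1, 1, 1]
r3 m[φ0→rain] = [11, 12, 12]
r3 m[φ0→sprk] = [689, 598, 1118]
r3 m[φ1→rain] = [9288, 6120, 10620]
r3 m[φ1→fog] = [880, 663, 862]
r3 m[φ2→fog] = [3, 6, 5]
r3 m[φ3→rain] = [1, 6, 5]
r3 m[φ4→fog] = [7, 6, 6]
r3 m[φ5→fog] = [2, 2, 2]
r3 m[φ6→fog] = [9, 8, 9]
r3 m[rain→φ0] = [19, 78, 105]
r3 m[rain→φ1] = [11, 72, 60]
r3 m[rain→φ3] = [209, 156, 252]
r3 m[fog→φ1] = [378, 576, 540]
r3 m[fog→φ2] = [2520, 1728, 1620]
r3 m[fog→φ4] = [1080, 1728, 1350]
r3 m[fog→φ5] = [3780, 5184, 4050]
r3 m[fog→φ6] = [840, 1296, 900]
r3 m[sprk→φ0] = [1, 1, 1]
r4 m[φ0→rain] = [11, 12, 12]
r4 m[φ0→sprk] = [689, 598, 1118]
r4 m[φ1→rain] = [9288, 6120, 10620]
r4 m[φ1→fog] = [880, 663, 862]
r4 m[φ2→fog] = [3, 6, 5]
r4 m[φ3→rain] = [1, 6, 5]
r4 m[φ4→fog] = [7, 6, 6]
r4 m[φ5→fog] = [2, 2, 2]
r4 m[φ6→fog] = [9, 8, 9]
r4 m[rain→φ0] = [9288, 36720, 53100]
r4 m[rain→φ1] = [11, 72, 60]
r4 m[rain→φ3] = [102168, 73440, 127440]
r4 m[fog→φ1] = [378, 576, 540]
r4 m[fog→φ2] = [110880, 63648, 93096]
r4 m[fog→φ4] = [47520, 63648, 77580]
r4 m[fog→φ5] = [166320, 190944, 232740]
r4 m[fog→φ6] = [36960, 47736, 51720]
r4 m[sprk→φ0] = [1, 1, 1]
r5 m[φ0→rain] = [11, 12, 12]
r5 m[φ0→sprk] = [328716, 290232, 561060]
r5 m[φ1→rain] = [9288, 6120, 10620]
r5 m[φ1→fog] = [880, 663, 862]
r5 m[φ2→fog] = [3, 6, 5]
r5 m[φ3→rain] = [1, 6, 5]
r5 m[φ4→fog] = [7, 6, 6]
r5 m[φ5→fog] = [2, 2, 2]
r5 m[φ6→fog] = [9, 8, 9]
r5 m[rain→φ0] = [9288, 36720, 53100]
r5 m[rain→φ1] = [11, 72, 60]
r5 m[rain→φ3] = [102168, 73440, 127440]
r5 m[fog→φ1] = [378, 576, 540]
r5 m[fog→φ2] = [110880, 63648, 93096]
r5 m[fog→φ4] = [47520, 63648, 77580]
r5 m[fog→φ5] = [166320, 190944, 232740]
r5 m[fog→φ6] = [36960, 47736, 51720]
r5 m[sprk→φ0] = [1, 1, 1]
r6 m[φ0→rain] = [11, 12, 12]
r6 m[φ0→sprk] = [328716, 290232, 561060]
r6 m[φ1→rain] = [9288, 6120, 10620]
r6 m[φ1→fog] = [880, 663, 862]
r6 m[φ2→fog] = [3, 6, 5]
r6 m[φ3→rain] = [1, 6, 5]
r6 m[φ4→fog] = [7, 6, 6]
r6 m[φ5→fog] = [2, 2, 2]
r6 m[φ6→fog] = [9, 8, 9]
r6 m[rain→φ0] = [9288, 36720, 53100]
r6 m[rain→φ1] = [11, 72, 60]
r6 m[rain→φ3] = [102168, 73440, 127440]
r6 m[fog→φ1] = [378, 576, 540]
r6 m[fog→φ2] = [110880, 63648, 93096]
r6 m[fog→φ4] = [47520, 63648, 77580]
r6 m[fog→φ5] = [166320, 190944, 232740]
r6 m[fog→φ6] = [36960, 47736, 51720]
r6 m[sprk→φ0] = [1, 1, 1]
fixed point reached at round 6
b[rain] = ⊗ incoming = [102168, 440640, 637200]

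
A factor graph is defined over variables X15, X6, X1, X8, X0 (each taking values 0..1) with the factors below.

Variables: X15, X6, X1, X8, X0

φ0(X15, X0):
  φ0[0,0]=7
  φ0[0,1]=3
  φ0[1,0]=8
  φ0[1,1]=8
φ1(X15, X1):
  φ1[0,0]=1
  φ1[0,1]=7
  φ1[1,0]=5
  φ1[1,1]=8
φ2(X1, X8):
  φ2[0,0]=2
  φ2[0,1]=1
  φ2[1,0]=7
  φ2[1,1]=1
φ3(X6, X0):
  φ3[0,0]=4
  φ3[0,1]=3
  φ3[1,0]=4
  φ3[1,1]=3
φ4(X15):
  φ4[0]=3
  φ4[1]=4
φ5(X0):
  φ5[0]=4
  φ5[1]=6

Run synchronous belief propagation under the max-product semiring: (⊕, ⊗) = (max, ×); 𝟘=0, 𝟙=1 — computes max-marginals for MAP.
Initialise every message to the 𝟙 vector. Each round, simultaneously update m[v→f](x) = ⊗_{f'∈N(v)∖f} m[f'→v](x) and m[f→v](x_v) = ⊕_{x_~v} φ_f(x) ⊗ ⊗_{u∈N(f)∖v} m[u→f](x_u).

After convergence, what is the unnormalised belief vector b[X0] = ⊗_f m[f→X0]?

b[X0] = [28672, 32256]

init: all messages = 𝟙 over 2 values
r1 m[φ0→X15] = [7, 8]
r1 m[φ0→X0] = [8, 8]
r1 m[φ1→X15] = [7, 8]
r1 m[φ1→X1] = [5, 8]
r1 m[φ2→X1] = [2, 7]
r1 m[φ2→X8] = [7, 1]
r1 m[φ3→X6] = [4, 4]
r1 m[φ3→X0] = [4, 3]
r1 m[φ4→X15] = [3, 4]
r1 m[φ5→X0] = [4, 6]
r1 m[X15→φ0] = [1, 1]
r1 m[X15→φ1] = [1, 1]
r1 m[X15→φ4] = [1, 1]
r1 m[X6→φ3] = [1, 1]
r1 m[X1→φ1] = [1, 1]
r1 m[X1→φ2] = [1, 1]
r1 m[X8→φ2] = [1, 1]
r1 m[X0→φ0] = [1, 1]
r1 m[X0→φ3] = [1, 1]
r1 m[X0→φ5] = [1, 1]
r2 m[φ0→X15] = [7, 8]
r2 m[φ0→X0] = [8, 8]
r2 m[φ1→X15] = [7, 8]
r2 m[φ1→X1] = [5, 8]
r2 m[φ2→X1] = [2, 7]
r2 m[φ2→X8] = [7, 1]
r2 m[φ3→X6] = [4, 4]
r2 m[φ3→X0] = [4, 3]
r2 m[φ4→X15] = [3, 4]
r2 m[φ5→X0] = [4, 6]
r2 m[X15→φ0] = [21, 32]
r2 m[X15→φ1] = [21, 32]
r2 m[X15→φ4] = [49, 64]
r2 m[X6→φ3] = [1, 1]
r2 m[X1→φ1] = [2, 7]
r2 m[X1→φ2] = [5, 8]
r2 m[X8→φ2] = [1, 1]
r2 m[X0→φ0] = [16, 18]
r2 m[X0→φ3] = [32, 48]
r2 m[X0→φ5] = [32, 24]
r3 m[φ0→X15] = [112, 144]
r3 m[φ0→X0] = [256, 256]
r3 m[φ1→X15] = [49, 56]
r3 m[φ1→X1] = [160, 256]
r3 m[φ2→X1] = [2, 7]
r3 m[φ2→X8] = [56, 8]
r3 m[φ3→X6] = [144, 144]
r3 m[φ3→X0] = [4, 3]
r3 m[φ4→X15] = [3, 4]
r3 m[φ5→X0] = [4, 6]
r3 m[X15→φ0] = [21, 32]
r3 m[X15→φ1] = [21, 32]
r3 m[X15→φ4] = [49, 64]
r3 m[X6→φ3] = [1, 1]
r3 m[X1→φ1] = [2, 7]
r3 m[X1→φ2] = [5, 8]
r3 m[X8→φ2] = [1, 1]
r3 m[X0→φ0] = [16, 18]
r3 m[X0→φ3] = [32, 48]
r3 m[X0→φ5] = [32, 24]
r4 m[φ0→X15] = [112, 144]
r4 m[φ0→X0] = [256, 256]
r4 m[φ1→X15] = [49, 56]
r4 m[φ1→X1] = [160, 256]
r4 m[φ2→X1] = [2, 7]
r4 m[φ2→X8] = [56, 8]
r4 m[φ3→X6] = [144, 144]
r4 m[φ3→X0] = [4, 3]
r4 m[φ4→X15] = [3, 4]
r4 m[φ5→X0] = [4, 6]
r4 m[X15→φ0] = [147, 224]
r4 m[X15→φ1] = [336, 576]
r4 m[X15→φ4] = [5488, 8064]
r4 m[X6→φ3] = [1, 1]
r4 m[X1→φ1] = [2, 7]
r4 m[X1→φ2] = [160, 256]
r4 m[X8→φ2] = [1, 1]
r4 m[X0→φ0] = [16, 18]
r4 m[X0→φ3] = [1024, 1536]
r4 m[X0→φ5] = [1024, 768]
r5 m[φ0→X15] = [112, 144]
r5 m[φ0→X0] = [1792, 1792]
r5 m[φ1→X15] = [49, 56]
r5 m[φ1→X1] = [2880, 4608]
r5 m[φ2→X1] = [2, 7]
r5 m[φ2→X8] = [1792, 256]
r5 m[φ3→X6] = [4608, 4608]
r5 m[φ3→X0] = [4, 3]
r5 m[φ4→X15] = [3, 4]
r5 m[φ5→X0] = [4, 6]
r5 m[X15→φ0] = [147, 224]
r5 m[X15→φ1] = [336, 576]
r5 m[X15→φ4] = [5488, 8064]
r5 m[X6→φ3] = [1, 1]
r5 m[X1→φ1] = [2, 7]
r5 m[X1→φ2] = [160, 256]
r5 m[X8→φ2] = [1, 1]
r5 m[X0→φ0] = [16, 18]
r5 m[X0→φ3] = [1024, 1536]
r5 m[X0→φ5] = [1024, 768]
r6 m[φ0→X15] = [112, 144]
r6 m[φ0→X0] = [1792, 1792]
r6 m[φ1→X15] = [49, 56]
r6 m[φ1→X1] = [2880, 4608]
r6 m[φ2→X1] = [2, 7]
r6 m[φ2→X8] = [1792, 256]
r6 m[φ3→X6] = [4608, 4608]
r6 m[φ3→X0] = [4, 3]
r6 m[φ4→X15] = [3, 4]
r6 m[φ5→X0] = [4, 6]
r6 m[X15→φ0] = [147, 224]
r6 m[X15→φ1] = [336, 576]
r6 m[X15→φ4] = [5488, 8064]
r6 m[X6→φ3] = [1, 1]
r6 m[X1→φ1] = [2, 7]
r6 m[X1→φ2] = [2880, 4608]
r6 m[X8→φ2] = [1, 1]
r6 m[X0→φ0] = [16, 18]
r6 m[X0→φ3] = [7168, 10752]
r6 m[X0→φ5] = [7168, 5376]
r7 m[φ0→X15] = [112, 144]
r7 m[φ0→X0] = [1792, 1792]
r7 m[φ1→X15] = [49, 56]
r7 m[φ1→X1] = [2880, 4608]
r7 m[φ2→X1] = [2, 7]
r7 m[φ2→X8] = [32256, 4608]
r7 m[φ3→X6] = [32256, 32256]
r7 m[φ3→X0] = [4, 3]
r7 m[φ4→X15] = [3, 4]
r7 m[φ5→X0] = [4, 6]
r7 m[X15→φ0] = [147, 224]
r7 m[X15→φ1] = [336, 576]
r7 m[X15→φ4] = [5488, 8064]
r7 m[X6→φ3] = [1, 1]
r7 m[X1→φ1] = [2, 7]
r7 m[X1→φ2] = [2880, 4608]
r7 m[X8→φ2] = [1, 1]
r7 m[X0→φ0] = [16, 18]
r7 m[X0→φ3] = [7168, 10752]
r7 m[X0→φ5] = [7168, 5376]
r8 m[φ0→X15] = [112, 144]
r8 m[φ0→X0] = [1792, 1792]
r8 m[φ1→X15] = [49, 56]
r8 m[φ1→X1] = [2880, 4608]
r8 m[φ2→X1] = [2, 7]
r8 m[φ2→X8] = [32256, 4608]
r8 m[φ3→X6] = [32256, 32256]
r8 m[φ3→X0] = [4, 3]
r8 m[φ4→X15] = [3, 4]
r8 m[φ5→X0] = [4, 6]
r8 m[X15→φ0] = [147, 224]
r8 m[X15→φ1] = [336, 576]
r8 m[X15→φ4] = [5488, 8064]
r8 m[X6→φ3] = [1, 1]
r8 m[X1→φ1] = [2, 7]
r8 m[X1→φ2] = [2880, 4608]
r8 m[X8→φ2] = [1, 1]
r8 m[X0→φ0] = [16, 18]
r8 m[X0→φ3] = [7168, 10752]
r8 m[X0→φ5] = [7168, 5376]
fixed point reached at round 8
b[X0] = ⊗ incoming = [28672, 32256]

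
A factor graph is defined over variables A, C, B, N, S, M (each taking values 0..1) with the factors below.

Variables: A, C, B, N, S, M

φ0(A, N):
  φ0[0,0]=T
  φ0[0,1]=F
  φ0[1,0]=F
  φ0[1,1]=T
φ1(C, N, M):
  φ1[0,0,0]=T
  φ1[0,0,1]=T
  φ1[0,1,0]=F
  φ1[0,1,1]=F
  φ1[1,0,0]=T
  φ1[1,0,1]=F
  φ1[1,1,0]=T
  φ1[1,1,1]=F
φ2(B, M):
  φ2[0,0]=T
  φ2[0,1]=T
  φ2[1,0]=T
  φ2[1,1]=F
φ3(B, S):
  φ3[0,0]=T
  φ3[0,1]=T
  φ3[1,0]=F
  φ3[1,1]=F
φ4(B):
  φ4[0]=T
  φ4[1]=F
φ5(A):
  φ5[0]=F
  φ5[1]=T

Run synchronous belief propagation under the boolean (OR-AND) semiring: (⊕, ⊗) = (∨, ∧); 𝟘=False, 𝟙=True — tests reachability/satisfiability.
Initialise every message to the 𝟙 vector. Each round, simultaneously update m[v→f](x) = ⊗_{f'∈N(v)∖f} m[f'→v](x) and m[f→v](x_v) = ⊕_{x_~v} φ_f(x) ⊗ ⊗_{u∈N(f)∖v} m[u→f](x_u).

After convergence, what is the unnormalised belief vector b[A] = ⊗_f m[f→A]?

b[A] = [F, T]

init: all messages = 𝟙 over 2 values
r1 m[φ0→A] = [T, T]
r1 m[φ0→N] = [T, T]
r1 m[φ1→C] = [T, T]
r1 m[φ1→N] = [T, T]
r1 m[φ1→M] = [T, T]
r1 m[φ2→B] = [T, T]
r1 m[φ2→M] = [T, T]
r1 m[φ3→B] = [T, F]
r1 m[φ3→S] = [T, T]
r1 m[φ4→B] = [T, F]
r1 m[φ5→A] = [F, T]
r1 m[A→φ0] = [T, T]
r1 m[A→φ5] = [T, T]
r1 m[C→φ1] = [T, T]
r1 m[B→φ2] = [T, T]
r1 m[B→φ3] = [T, T]
r1 m[B→φ4] = [T, T]
r1 m[N→φ0] = [T, T]
r1 m[N→φ1] = [T, T]
r1 m[S→φ3] = [T, T]
r1 m[M→φ1] = [T, T]
r1 m[M→φ2] = [T, T]
r2 m[φ0→A] = [T, T]
r2 m[φ0→N] = [T, T]
r2 m[φ1→C] = [T, T]
r2 m[φ1→N] = [T, T]
r2 m[φ1→M] = [T, T]
r2 m[φ2→B] = [T, T]
r2 m[φ2→M] = [T, T]
r2 m[φ3→B] = [T, F]
r2 m[φ3→S] = [T, T]
r2 m[φ4→B] = [T, F]
r2 m[φ5→A] = [F, T]
r2 m[A→φ0] = [F, T]
r2 m[A→φ5] = [T, T]
r2 m[C→φ1] = [T, T]
r2 m[B→φ2] = [T, F]
r2 m[B→φ3] = [T, F]
r2 m[B→φ4] = [T, F]
r2 m[N→φ0] = [T, T]
r2 m[N→φ1] = [T, T]
r2 m[S→φ3] = [T, T]
r2 m[M→φ1] = [T, T]
r2 m[M→φ2] = [T, T]
r3 m[φ0→A] = [T, T]
r3 m[φ0→N] = [F, T]
r3 m[φ1→C] = [T, T]
r3 m[φ1→N] = [T, T]
r3 m[φ1→M] = [T, T]
r3 m[φ2→B] = [T, T]
r3 m[φ2→M] = [T, T]
r3 m[φ3→B] = [T, F]
r3 m[φ3→S] = [T, T]
r3 m[φ4→B] = [T, F]
r3 m[φ5→A] = [F, T]
r3 m[A→φ0] = [F, T]
r3 m[A→φ5] = [T, T]
r3 m[C→φ1] = [T, T]
r3 m[B→φ2] = [T, F]
r3 m[B→φ3] = [T, F]
r3 m[B→φ4] = [T, F]
r3 m[N→φ0] = [T, T]
r3 m[N→φ1] = [T, T]
r3 m[S→φ3] = [T, T]
r3 m[M→φ1] = [T, T]
r3 m[M→φ2] = [T, T]
r4 m[φ0→A] = [T, T]
r4 m[φ0→N] = [F, T]
r4 m[φ1→C] = [T, T]
r4 m[φ1→N] = [T, T]
r4 m[φ1→M] = [T, T]
r4 m[φ2→B] = [T, T]
r4 m[φ2→M] = [T, T]
r4 m[φ3→B] = [T, F]
r4 m[φ3→S] = [T, T]
r4 m[φ4→B] = [T, F]
r4 m[φ5→A] = [F, T]
r4 m[A→φ0] = [F, T]
r4 m[A→φ5] = [T, T]
r4 m[C→φ1] = [T, T]
r4 m[B→φ2] = [T, F]
r4 m[B→φ3] = [T, F]
r4 m[B→φ4] = [T, F]
r4 m[N→φ0] = [T, T]
r4 m[N→φ1] = [F, T]
r4 m[S→φ3] = [T, T]
r4 m[M→φ1] = [T, T]
r4 m[M→φ2] = [T, T]
r5 m[φ0→A] = [T, T]
r5 m[φ0→N] = [F, T]
r5 m[φ1→C] = [F, T]
r5 m[φ1→N] = [T, T]
r5 m[φ1→M] = [T, F]
r5 m[φ2→B] = [T, T]
r5 m[φ2→M] = [T, T]
r5 m[φ3→B] = [T, F]
r5 m[φ3→S] = [T, T]
r5 m[φ4→B] = [T, F]
r5 m[φ5→A] = [F, T]
r5 m[A→φ0] = [F, T]
r5 m[A→φ5] = [T, T]
r5 m[C→φ1] = [T, T]
r5 m[B→φ2] = [T, F]
r5 m[B→φ3] = [T, F]
r5 m[B→φ4] = [T, F]
r5 m[N→φ0] = [T, T]
r5 m[N→φ1] = [F, T]
r5 m[S→φ3] = [T, T]
r5 m[M→φ1] = [T, T]
r5 m[M→φ2] = [T, T]
r6 m[φ0→A] = [T, T]
r6 m[φ0→N] = [F, T]
r6 m[φ1→C] = [F, T]
r6 m[φ1→N] = [T, T]
r6 m[φ1→M] = [T, F]
r6 m[φ2→B] = [T, T]
r6 m[φ2→M] = [T, T]
r6 m[φ3→B] = [T, F]
r6 m[φ3→S] = [T, T]
r6 m[φ4→B] = [T, F]
r6 m[φ5→A] = [F, T]
r6 m[A→φ0] = [F, T]
r6 m[A→φ5] = [T, T]
r6 m[C→φ1] = [T, T]
r6 m[B→φ2] = [T, F]
r6 m[B→φ3] = [T, F]
r6 m[B→φ4] = [T, F]
r6 m[N→φ0] = [T, T]
r6 m[N→φ1] = [F, T]
r6 m[S→φ3] = [T, T]
r6 m[M→φ1] = [T, T]
r6 m[M→φ2] = [T, F]
r7 m[φ0→A] = [T, T]
r7 m[φ0→N] = [F, T]
r7 m[φ1→C] = [F, T]
r7 m[φ1→N] = [T, T]
r7 m[φ1→M] = [T, F]
r7 m[φ2→B] = [T, T]
r7 m[φ2→M] = [T, T]
r7 m[φ3→B] = [T, F]
r7 m[φ3→S] = [T, T]
r7 m[φ4→B] = [T, F]
r7 m[φ5→A] = [F, T]
r7 m[A→φ0] = [F, T]
r7 m[A→φ5] = [T, T]
r7 m[C→φ1] = [T, T]
r7 m[B→φ2] = [T, F]
r7 m[B→φ3] = [T, F]
r7 m[B→φ4] = [T, F]
r7 m[N→φ0] = [T, T]
r7 m[N→φ1] = [F, T]
r7 m[S→φ3] = [T, T]
r7 m[M→φ1] = [T, T]
r7 m[M→φ2] = [T, F]
fixed point reached at round 7
b[A] = ⊗ incoming = [F, T]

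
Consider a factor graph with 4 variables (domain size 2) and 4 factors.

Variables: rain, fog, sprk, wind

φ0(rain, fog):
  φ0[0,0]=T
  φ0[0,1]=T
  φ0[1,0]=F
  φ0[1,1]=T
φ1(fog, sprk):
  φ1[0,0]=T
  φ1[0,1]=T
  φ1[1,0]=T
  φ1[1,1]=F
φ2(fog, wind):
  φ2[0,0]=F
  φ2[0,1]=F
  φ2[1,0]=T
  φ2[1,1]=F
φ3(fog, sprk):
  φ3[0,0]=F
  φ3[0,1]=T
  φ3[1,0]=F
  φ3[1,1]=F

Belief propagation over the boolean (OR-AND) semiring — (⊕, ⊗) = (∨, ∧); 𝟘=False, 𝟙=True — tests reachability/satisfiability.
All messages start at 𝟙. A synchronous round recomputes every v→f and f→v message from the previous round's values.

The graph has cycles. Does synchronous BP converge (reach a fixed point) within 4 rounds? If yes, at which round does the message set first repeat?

NOT CONVERGED within 4 rounds

init: all messages = 𝟙 over 2 values
r1 m[φ0→rain] = [T, T]
r1 m[φ0→fog] = [T, T]
r1 m[φ1→fog] = [T, T]
r1 m[φ1→sprk] = [T, T]
r1 m[φ2→fog] = [F, T]
r1 m[φ2→wind] = [T, F]
r1 m[φ3→fog] = [T, F]
r1 m[φ3→sprk] = [F, T]
r1 m[rain→φ0] = [T, T]
r1 m[fog→φ0] = [T, T]
r1 m[fog→φ1] = [T, T]
r1 m[fog→φ2] = [T, T]
r1 m[fog→φ3] = [T, T]
r1 m[sprk→φ1] = [T, T]
r1 m[sprk→φ3] = [T, T]
r1 m[wind→φ2] = [T, T]
r2 m[φ0→rain] = [T, T]
r2 m[φ0→fog] = [T, T]
r2 m[φ1→fog] = [T, T]
r2 m[φ1→sprk] = [T, T]
r2 m[φ2→fog] = [F, T]
r2 m[φ2→wind] = [T, F]
r2 m[φ3→fog] = [T, F]
r2 m[φ3→sprk] = [F, T]
r2 m[rain→φ0] = [T, T]
r2 m[fog→φ0] = [F, F]
r2 m[fog→φ1] = [F, F]
r2 m[fog→φ2] = [T, F]
r2 m[fog→φ3] = [F, T]
r2 m[sprk→φ1] = [F, T]
r2 m[sprk→φ3] = [T, T]
r2 m[wind→φ2] = [T, T]
r3 m[φ0→rain] = [F, F]
r3 m[φ0→fog] = [T, T]
r3 m[φ1→fog] = [T, F]
r3 m[φ1→sprk] = [F, F]
r3 m[φ2→fog] = [F, T]
r3 m[φ2→wind] = [F, F]
r3 m[φ3→fog] = [T, F]
r3 m[φ3→sprk] = [F, F]
r3 m[rain→φ0] = [T, T]
r3 m[fog→φ0] = [F, F]
r3 m[fog→φ1] = [F, F]
r3 m[fog→φ2] = [T, F]
r3 m[fog→φ3] = [F, T]
r3 m[sprk→φ1] = [F, T]
r3 m[sprk→φ3] = [T, T]
r3 m[wind→φ2] = [T, T]
r4 m[φ0→rain] = [F, F]
r4 m[φ0→fog] = [T, T]
r4 m[φ1→fog] = [T, F]
r4 m[φ1→sprk] = [F, F]
r4 m[φ2→fog] = [F, T]
r4 m[φ2→wind] = [F, F]
r4 m[φ3→fog] = [T, F]
r4 m[φ3→sprk] = [F, F]
r4 m[rain→φ0] = [T, T]
r4 m[fog→φ0] = [F, F]
r4 m[fog→φ1] = [F, F]
r4 m[fog→φ2] = [T, F]
r4 m[fog→φ3] = [F, F]
r4 m[sprk→φ1] = [F, F]
r4 m[sprk→φ3] = [F, F]
r4 m[wind→φ2] = [T, T]
no fixed point within 4 rounds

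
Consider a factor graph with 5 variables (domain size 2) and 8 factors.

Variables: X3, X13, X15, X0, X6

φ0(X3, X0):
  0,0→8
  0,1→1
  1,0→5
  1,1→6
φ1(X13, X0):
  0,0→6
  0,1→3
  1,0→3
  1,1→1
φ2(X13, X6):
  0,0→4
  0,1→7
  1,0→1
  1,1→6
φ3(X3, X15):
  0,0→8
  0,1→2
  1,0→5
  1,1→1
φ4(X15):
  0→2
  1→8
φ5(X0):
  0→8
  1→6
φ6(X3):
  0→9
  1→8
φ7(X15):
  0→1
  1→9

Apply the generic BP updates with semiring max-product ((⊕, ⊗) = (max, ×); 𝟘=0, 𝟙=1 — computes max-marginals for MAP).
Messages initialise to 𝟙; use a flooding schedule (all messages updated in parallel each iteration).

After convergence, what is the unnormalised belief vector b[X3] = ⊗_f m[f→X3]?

b[X3] = [3483648, 967680]

init: all messages = 𝟙 over 2 values
r1 m[φ0→X3] = [8, 6]
r1 m[φ0→X0] = [8, 6]
r1 m[φ1→X13] = [6, 3]
r1 m[φ1→X0] = [6, 3]
r1 m[φ2→X13] = [7, 6]
r1 m[φ2→X6] = [4, 7]
r1 m[φ3→X3] = [8, 5]
r1 m[φ3→X15] = [8, 2]
r1 m[φ4→X15] = [2, 8]
r1 m[φ5→X0] = [8, 6]
r1 m[φ6→X3] = [9, 8]
r1 m[φ7→X15] = [1, 9]
r1 m[X3→φ0] = [1, 1]
r1 m[X3→φ3] = [1, 1]
r1 m[X3→φ6] = [1, 1]
r1 m[X13→φ1] = [1, 1]
r1 m[X13→φ2] = [1, 1]
r1 m[X15→φ3] = [1, 1]
r1 m[X15→φ4] = [1, 1]
r1 m[X15→φ7] = [1, 1]
r1 m[X0→φ0] = [1, 1]
r1 m[X0→φ1] = [1, 1]
r1 m[X0→φ5] = [1, 1]
r1 m[X6→φ2] = [1, 1]
r2 m[φ0→X3] = [8, 6]
r2 m[φ0→X0] = [8, 6]
r2 m[φ1→X13] = [6, 3]
r2 m[φ1→X0] = [6, 3]
r2 m[φ2→X13] = [7, 6]
r2 m[φ2→X6] = [4, 7]
r2 m[φ3→X3] = [8, 5]
r2 m[φ3→X15] = [8, 2]
r2 m[φ4→X15] = [2, 8]
r2 m[φ5→X0] = [8, 6]
r2 m[φ6→X3] = [9, 8]
r2 m[φ7→X15] = [1, 9]
r2 m[X3→φ0] = [72, 40]
r2 m[X3→φ3] = [72, 48]
r2 m[X3→φ6] = [64, 30]
r2 m[X13→φ1] = [7, 6]
r2 m[X13→φ2] = [6, 3]
r2 m[X15→φ3] = [2, 72]
r2 m[X15→φ4] = [8, 18]
r2 m[X15→φ7] = [16, 16]
r2 m[X0→φ0] = [48, 18]
r2 m[X0→φ1] = [64, 36]
r2 m[X0→φ5] = [48, 18]
r2 m[X6→φ2] = [1, 1]
r3 m[φ0→X3] = [384, 240]
r3 m[φ0→X0] = [576, 240]
r3 m[φ1→X13] = [384, 192]
r3 m[φ1→X0] = [42, 21]
r3 m[φ2→X13] = [7, 6]
r3 m[φ2→X6] = [24, 42]
r3 m[φ3→X3] = [144, 72]
r3 m[φ3→X15] = [576, 144]
r3 m[φ4→X15] = [2, 8]
r3 m[φ5→X0] = [8, 6]
r3 m[φ6→X3] = [9, 8]
r3 m[φ7→X15] = [1, 9]
r3 m[X3→φ0] = [72, 40]
r3 m[X3→φ3] = [72, 48]
r3 m[X3→φ6] = [64, 30]
r3 m[X13→φ1] = [7, 6]
r3 m[X13→φ2] = [6, 3]
r3 m[X15→φ3] = [2, 72]
r3 m[X15→φ4] = [8, 18]
r3 m[X15→φ7] = [16, 16]
r3 m[X0→φ0] = [48, 18]
r3 m[X0→φ1] = [64, 36]
r3 m[X0→φ5] = [48, 18]
r3 m[X6→φ2] = [1, 1]
r4 m[φ0→X3] = [384, 240]
r4 m[φ0→X0] = [576, 240]
r4 m[φ1→X13] = [384, 192]
r4 m[φ1→X0] = [42, 21]
r4 m[φ2→X13] = [7, 6]
r4 m[φ2→X6] = [24, 42]
r4 m[φ3→X3] = [144, 72]
r4 m[φ3→X15] = [576, 144]
r4 m[φ4→X15] = [2, 8]
r4 m[φ5→X0] = [8, 6]
r4 m[φ6→X3] = [9, 8]
r4 m[φ7→X15] = [1, 9]
r4 m[X3→φ0] = [1296, 576]
r4 m[X3→φ3] = [3456, 1920]
r4 m[X3→φ6] = [55296, 17280]
r4 m[X13→φ1] = [7, 6]
r4 m[X13→φ2] = [384, 192]
r4 m[X15→φ3] = [2, 72]
r4 m[X15→φ4] = [576, 1296]
r4 m[X15→φ7] = [1152, 1152]
r4 m[X0→φ0] = [336, 126]
r4 m[X0→φ1] = [4608, 1440]
r4 m[X0→φ5] = [24192, 5040]
r4 m[X6→φ2] = [1, 1]
r5 m[φ0→X3] = [2688, 1680]
r5 m[φ0→X0] = [10368, 3456]
r5 m[φ1→X13] = [27648, 13824]
r5 m[φ1→X0] = [42, 21]
r5 m[φ2→X13] = [7, 6]
r5 m[φ2→X6] = [1536, 2688]
r5 m[φ3→X3] = [144, 72]
r5 m[φ3→X15] = [27648, 6912]
r5 m[φ4→X15] = [2, 8]
r5 m[φ5→X0] = [8, 6]
r5 m[φ6→X3] = [9, 8]
r5 m[φ7→X15] = [1, 9]
r5 m[X3→φ0] = [1296, 576]
r5 m[X3→φ3] = [3456, 1920]
r5 m[X3→φ6] = [55296, 17280]
r5 m[X13→φ1] = [7, 6]
r5 m[X13→φ2] = [384, 192]
r5 m[X15→φ3] = [2, 72]
r5 m[X15→φ4] = [576, 1296]
r5 m[X15→φ7] = [1152, 1152]
r5 m[X0→φ0] = [336, 126]
r5 m[X0→φ1] = [4608, 1440]
r5 m[X0→φ5] = [24192, 5040]
r5 m[X6→φ2] = [1, 1]
r6 m[φ0→X3] = [2688, 1680]
r6 m[φ0→X0] = [10368, 3456]
r6 m[φ1→X13] = [27648, 13824]
r6 m[φ1→X0] = [42, 21]
r6 m[φ2→X13] = [7, 6]
r6 m[φ2→X6] = [1536, 2688]
r6 m[φ3→X3] = [144, 72]
r6 m[φ3→X15] = [27648, 6912]
r6 m[φ4→X15] = [2, 8]
r6 m[φ5→X0] = [8, 6]
r6 m[φ6→X3] = [9, 8]
r6 m[φ7→X15] = [1, 9]
r6 m[X3→φ0] = [1296, 576]
r6 m[X3→φ3] = [24192, 13440]
r6 m[X3→φ6] = [387072, 120960]
r6 m[X13→φ1] = [7, 6]
r6 m[X13→φ2] = [27648, 13824]
r6 m[X15→φ3] = [2, 72]
r6 m[X15→φ4] = [27648, 62208]
r6 m[X15→φ7] = [55296, 55296]
r6 m[X0→φ0] = [336, 126]
r6 m[X0→φ1] = [82944, 20736]
r6 m[X0→φ5] = [435456, 72576]
r6 m[X6→φ2] = [1, 1]
r7 m[φ0→X3] = [2688, 1680]
r7 m[φ0→X0] = [10368, 3456]
r7 m[φ1→X13] = [497664, 248832]
r7 m[φ1→X0] = [42, 21]
r7 m[φ2→X13] = [7, 6]
r7 m[φ2→X6] = [110592, 193536]
r7 m[φ3→X3] = [144, 72]
r7 m[φ3→X15] = [193536, 48384]
r7 m[φ4→X15] = [2, 8]
r7 m[φ5→X0] = [8, 6]
r7 m[φ6→X3] = [9, 8]
r7 m[φ7→X15] = [1, 9]
r7 m[X3→φ0] = [1296, 576]
r7 m[X3→φ3] = [24192, 13440]
r7 m[X3→φ6] = [387072, 120960]
r7 m[X13→φ1] = [7, 6]
r7 m[X13→φ2] = [27648, 13824]
r7 m[X15→φ3] = [2, 72]
r7 m[X15→φ4] = [27648, 62208]
r7 m[X15→φ7] = [55296, 55296]
r7 m[X0→φ0] = [336, 126]
r7 m[X0→φ1] = [82944, 20736]
r7 m[X0→φ5] = [435456, 72576]
r7 m[X6→φ2] = [1, 1]
r8 m[φ0→X3] = [2688, 1680]
r8 m[φ0→X0] = [10368, 3456]
r8 m[φ1→X13] = [497664, 248832]
r8 m[φ1→X0] = [42, 21]
r8 m[φ2→X13] = [7, 6]
r8 m[φ2→X6] = [110592, 193536]
r8 m[φ3→X3] = [144, 72]
r8 m[φ3→X15] = [193536, 48384]
r8 m[φ4→X15] = [2, 8]
r8 m[φ5→X0] = [8, 6]
r8 m[φ6→X3] = [9, 8]
r8 m[φ7→X15] = [1, 9]
r8 m[X3→φ0] = [1296, 576]
r8 m[X3→φ3] = [24192, 13440]
r8 m[X3→φ6] = [387072, 120960]
r8 m[X13→φ1] = [7, 6]
r8 m[X13→φ2] = [497664, 248832]
r8 m[X15→φ3] = [2, 72]
r8 m[X15→φ4] = [193536, 435456]
r8 m[X15→φ7] = [387072, 387072]
r8 m[X0→φ0] = [336, 126]
r8 m[X0→φ1] = [82944, 20736]
r8 m[X0→φ5] = [435456, 72576]
r8 m[X6→φ2] = [1, 1]
r9 m[φ0→X3] = [2688, 1680]
r9 m[φ0→X0] = [10368, 3456]
r9 m[φ1→X13] = [497664, 248832]
r9 m[φ1→X0] = [42, 21]
r9 m[φ2→X13] = [7, 6]
r9 m[φ2→X6] = [1990656, 3483648]
r9 m[φ3→X3] = [144, 72]
r9 m[φ3→X15] = [193536, 48384]
r9 m[φ4→X15] = [2, 8]
r9 m[φ5→X0] = [8, 6]
r9 m[φ6→X3] = [9, 8]
r9 m[φ7→X15] = [1, 9]
r9 m[X3→φ0] = [1296, 576]
r9 m[X3→φ3] = [24192, 13440]
r9 m[X3→φ6] = [387072, 120960]
r9 m[X13→φ1] = [7, 6]
r9 m[X13→φ2] = [497664, 248832]
r9 m[X15→φ3] = [2, 72]
r9 m[X15→φ4] = [193536, 435456]
r9 m[X15→φ7] = [387072, 387072]
r9 m[X0→φ0] = [336, 126]
r9 m[X0→φ1] = [82944, 20736]
r9 m[X0→φ5] = [435456, 72576]
r9 m[X6→φ2] = [1, 1]
r10 m[φ0→X3] = [2688, 1680]
r10 m[φ0→X0] = [10368, 3456]
r10 m[φ1→X13] = [497664, 248832]
r10 m[φ1→X0] = [42, 21]
r10 m[φ2→X13] = [7, 6]
r10 m[φ2→X6] = [1990656, 3483648]
r10 m[φ3→X3] = [144, 72]
r10 m[φ3→X15] = [193536, 48384]
r10 m[φ4→X15] = [2, 8]
r10 m[φ5→X0] = [8, 6]
r10 m[φ6→X3] = [9, 8]
r10 m[φ7→X15] = [1, 9]
r10 m[X3→φ0] = [1296, 576]
r10 m[X3→φ3] = [24192, 13440]
r10 m[X3→φ6] = [387072, 120960]
r10 m[X13→φ1] = [7, 6]
r10 m[X13→φ2] = [497664, 248832]
r10 m[X15→φ3] = [2, 72]
r10 m[X15→φ4] = [193536, 435456]
r10 m[X15→φ7] = [387072, 387072]
r10 m[X0→φ0] = [336, 126]
r10 m[X0→φ1] = [82944, 20736]
r10 m[X0→φ5] = [435456, 72576]
r10 m[X6→φ2] = [1, 1]
fixed point reached at round 10
b[X3] = ⊗ incoming = [3483648, 967680]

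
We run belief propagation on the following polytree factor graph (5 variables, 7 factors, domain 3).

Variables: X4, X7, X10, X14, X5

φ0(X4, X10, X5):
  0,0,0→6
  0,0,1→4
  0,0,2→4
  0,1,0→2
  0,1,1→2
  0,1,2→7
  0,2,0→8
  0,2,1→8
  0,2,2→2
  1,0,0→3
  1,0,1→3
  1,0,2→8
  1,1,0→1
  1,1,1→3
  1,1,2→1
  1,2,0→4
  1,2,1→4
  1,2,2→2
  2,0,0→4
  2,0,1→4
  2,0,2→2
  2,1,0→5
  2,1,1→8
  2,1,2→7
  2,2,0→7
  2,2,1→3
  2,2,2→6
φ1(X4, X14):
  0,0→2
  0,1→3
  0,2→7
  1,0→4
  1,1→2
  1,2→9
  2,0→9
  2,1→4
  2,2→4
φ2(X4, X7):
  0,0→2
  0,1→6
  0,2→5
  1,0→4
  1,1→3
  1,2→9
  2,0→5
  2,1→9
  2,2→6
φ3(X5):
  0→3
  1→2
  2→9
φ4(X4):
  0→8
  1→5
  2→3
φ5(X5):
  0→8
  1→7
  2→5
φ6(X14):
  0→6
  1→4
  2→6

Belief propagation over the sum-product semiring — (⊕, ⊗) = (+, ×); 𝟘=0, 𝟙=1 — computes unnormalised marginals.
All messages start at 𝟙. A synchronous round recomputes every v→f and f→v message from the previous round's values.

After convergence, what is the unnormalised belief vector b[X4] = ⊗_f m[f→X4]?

init: all messages = 𝟙 over 3 values
r1 m[φ0→X4] = [43, 29, 46]
r1 m[φ0→X10] = [38, 36, 44]
r1 m[φ0→X5] = [40, 39, 39]
r1 m[φ1→X4] = [12, 15, 17]
r1 m[φ1→X14] = [15, 9, 20]
r1 m[φ2→X4] = [13, 16, 20]
r1 m[φ2→X7] = [11, 18, 20]
r1 m[φ3→X5] = [3, 2, 9]
r1 m[φ4→X4] = [8, 5, 3]
r1 m[φ5→X5] = [8, 7, 5]
r1 m[φ6→X14] = [6, 4, 6]
r1 m[X4→φ0] = [1, 1, 1]
r1 m[X4→φ1] = [1, 1, 1]
r1 m[X4→φ2] = [1, 1, 1]
r1 m[X4→φ4] = [1, 1, 1]
r1 m[X7→φ2] = [1, 1, 1]
r1 m[X10→φ0] = [1, 1, 1]
r1 m[X14→φ1] = [1, 1, 1]
r1 m[X14→φ6] = [1, 1, 1]
r1 m[X5→φ0] = [1, 1, 1]
r1 m[X5→φ3] = [1, 1, 1]
r1 m[X5→φ5] = [1, 1, 1]
r2 m[φ0→X4] = [43, 29, 46]
r2 m[φ0→X10] = [38, 36, 44]
r2 m[φ0→X5] = [40, 39, 39]
r2 m[φ1→X4] = [12, 15, 17]
r2 m[φ1→X14] = [15, 9, 20]
r2 m[φ2→X4] = [13, 16, 20]
r2 m[φ2→X7] = [11, 18, 20]
r2 m[φ3→X5] = [3, 2, 9]
r2 m[φ4→X4] = [8, 5, 3]
r2 m[φ5→X5] = [8, 7, 5]
r2 m[φ6→X14] = [6, 4, 6]
r2 m[X4→φ0] = [1248, 1200, 1020]
r2 m[X4→φ1] = [4472, 2320, 2760]
r2 m[X4→φ2] = [4128, 2175, 2346]
r2 m[X4→φ4] = [6708, 6960, 15640]
r2 m[X7→φ2] = [1, 1, 1]
r2 m[X10→φ0] = [1, 1, 1]
r2 m[X14→φ1] = [6, 4, 6]
r2 m[X14→φ6] = [15, 9, 20]
r2 m[X5→φ0] = [24, 14, 45]
r2 m[X5→φ3] = [320, 273, 195]
r2 m[X5→φ5] = [120, 78, 351]
r3 m[φ0→X4] = [1165, 827, 1269]
r3 m[φ0→X10] = [1289880, 1179108, 1271712]
r3 m[φ0→X5] = [45888, 44772, 44724]
r3 m[φ1→X4] = [66, 86, 94]
r3 m[φ1→X14] = [43064, 29096, 63224]
r3 m[φ2→X4] = [13, 16, 20]
r3 m[φ2→X7] = [28686, 52407, 54291]
r3 m[φ3→X5] = [3, 2, 9]
r3 m[φ4→X4] = [8, 5, 3]
r3 m[φ5→X5] = [8, 7, 5]
r3 m[φ6→X14] = [6, 4, 6]
r3 m[X4→φ0] = [1248, 1200, 1020]
r3 m[X4→φ1] = [4472, 2320, 2760]
r3 m[X4→φ2] = [4128, 2175, 2346]
r3 m[X4→φ4] = [6708, 6960, 15640]
r3 m[X7→φ2] = [1, 1, 1]
r3 m[X10→φ0] = [1, 1, 1]
r3 m[X14→φ1] = [6, 4, 6]
r3 m[X14→φ6] = [15, 9, 20]
r3 m[X5→φ0] = [24, 14, 45]
r3 m[X5→φ3] = [320, 273, 195]
r3 m[X5→φ5] = [120, 78, 351]
r4 m[φ0→X4] = [1165, 827, 1269]
r4 m[φ0→X10] = [1289880, 1179108, 1271712]
r4 m[φ0→X5] = [45888, 44772, 44724]
r4 m[φ1→X4] = [66, 86, 94]
r4 m[φ1→X14] = [43064, 29096, 63224]
r4 m[φ2→X4] = [13, 16, 20]
r4 m[φ2→X7] = [28686, 52407, 54291]
r4 m[φ3→X5] = [3, 2, 9]
r4 m[φ4→X4] = [8, 5, 3]
r4 m[φ5→X5] = [8, 7, 5]
r4 m[φ6→X14] = [6, 4, 6]
r4 m[X4→φ0] = [6864, 6880, 5640]
r4 m[X4→φ1] = [121160, 66160, 76140]
r4 m[X4→φ2] = [615120, 355610, 357858]
r4 m[X4→φ4] = [999570, 1137952, 2385720]
r4 m[X7→φ2] = [1, 1, 1]
r4 m[X10→φ0] = [1, 1, 1]
r4 m[X14→φ1] = [6, 4, 6]
r4 m[X14→φ6] = [43064, 29096, 63224]
r4 m[X5→φ0] = [24, 14, 45]
r4 m[X5→φ3] = [367104, 313404, 223620]
r4 m[X5→φ5] = [137664, 89544, 402516]
r5 m[φ0→X4] = [1165, 827, 1269]
r5 m[φ0→X10] = [7234320, 6532584, 7076576]
r5 m[φ0→X5] = [255104, 249496, 249512]
r5 m[φ1→X4] = [66, 86, 94]
r5 m[φ1→X14] = [1192220, 800360, 1748120]
r5 m[φ2→X4] = [13, 16, 20]
r5 m[φ2→X7] = [4441970, 7978272, 8423238]
r5 m[φ3→X5] = [3, 2, 9]
r5 m[φ4→X4] = [8, 5, 3]
r5 m[φ5→X5] = [8, 7, 5]
r5 m[φ6→X14] = [6, 4, 6]
r5 m[X4→φ0] = [6864, 6880, 5640]
r5 m[X4→φ1] = [121160, 66160, 76140]
r5 m[X4→φ2] = [615120, 355610, 357858]
r5 m[X4→φ4] = [999570, 1137952, 2385720]
r5 m[X7→φ2] = [1, 1, 1]
r5 m[X10→φ0] = [1, 1, 1]
r5 m[X14→φ1] = [6, 4, 6]
r5 m[X14→φ6] = [43064, 29096, 63224]
r5 m[X5→φ0] = [24, 14, 45]
r5 m[X5→φ3] = [367104, 313404, 223620]
r5 m[X5→φ5] = [137664, 89544, 402516]
r6 m[φ0→X4] = [1165, 827, 1269]
r6 m[φ0→X10] = [7234320, 6532584, 7076576]
r6 m[φ0→X5] = [255104, 249496, 249512]
r6 m[φ1→X4] = [66, 86, 94]
r6 m[φ1→X14] = [1192220, 800360, 1748120]
r6 m[φ2→X4] = [13, 16, 20]
r6 m[φ2→X7] = [4441970, 7978272, 8423238]
r6 m[φ3→X5] = [3, 2, 9]
r6 m[φ4→X4] = [8, 5, 3]
r6 m[φ5→X5] = [8, 7, 5]
r6 m[φ6→X14] = [6, 4, 6]
r6 m[X4→φ0] = [6864, 6880, 5640]
r6 m[X4→φ1] = [121160, 66160, 76140]
r6 m[X4→φ2] = [615120, 355610, 357858]
r6 m[X4→φ4] = [999570, 1137952, 2385720]
r6 m[X7→φ2] = [1, 1, 1]
r6 m[X10→φ0] = [1, 1, 1]
r6 m[X14→φ1] = [6, 4, 6]
r6 m[X14→φ6] = [1192220, 800360, 1748120]
r6 m[X5→φ0] = [24, 14, 45]
r6 m[X5→φ3] = [2040832, 1746472, 1247560]
r6 m[X5→φ5] = [765312, 498992, 2245608]
r7 m[φ0→X4] = [1165, 827, 1269]
r7 m[φ0→X10] = [7234320, 6532584, 7076576]
r7 m[φ0→X5] = [255104, 249496, 249512]
r7 m[φ1→X4] = [66, 86, 94]
r7 m[φ1→X14] = [1192220, 800360, 1748120]
r7 m[φ2→X4] = [13, 16, 20]
r7 m[φ2→X7] = [4441970, 7978272, 8423238]
r7 m[φ3→X5] = [3, 2, 9]
r7 m[φ4→X4] = [8, 5, 3]
r7 m[φ5→X5] = [8, 7, 5]
r7 m[φ6→X14] = [6, 4, 6]
r7 m[X4→φ0] = [6864, 6880, 5640]
r7 m[X4→φ1] = [121160, 66160, 76140]
r7 m[X4→φ2] = [615120, 355610, 357858]
r7 m[X4→φ4] = [999570, 1137952, 2385720]
r7 m[X7→φ2] = [1, 1, 1]
r7 m[X10→φ0] = [1, 1, 1]
r7 m[X14→φ1] = [6, 4, 6]
r7 m[X14→φ6] = [1192220, 800360, 1748120]
r7 m[X5→φ0] = [24, 14, 45]
r7 m[X5→φ3] = [2040832, 1746472, 1247560]
r7 m[X5→φ5] = [765312, 498992, 2245608]
fixed point reached at round 7
b[X4] = ⊗ incoming = [7996560, 5689760, 7157160]

b[X4] = [7996560, 5689760, 7157160]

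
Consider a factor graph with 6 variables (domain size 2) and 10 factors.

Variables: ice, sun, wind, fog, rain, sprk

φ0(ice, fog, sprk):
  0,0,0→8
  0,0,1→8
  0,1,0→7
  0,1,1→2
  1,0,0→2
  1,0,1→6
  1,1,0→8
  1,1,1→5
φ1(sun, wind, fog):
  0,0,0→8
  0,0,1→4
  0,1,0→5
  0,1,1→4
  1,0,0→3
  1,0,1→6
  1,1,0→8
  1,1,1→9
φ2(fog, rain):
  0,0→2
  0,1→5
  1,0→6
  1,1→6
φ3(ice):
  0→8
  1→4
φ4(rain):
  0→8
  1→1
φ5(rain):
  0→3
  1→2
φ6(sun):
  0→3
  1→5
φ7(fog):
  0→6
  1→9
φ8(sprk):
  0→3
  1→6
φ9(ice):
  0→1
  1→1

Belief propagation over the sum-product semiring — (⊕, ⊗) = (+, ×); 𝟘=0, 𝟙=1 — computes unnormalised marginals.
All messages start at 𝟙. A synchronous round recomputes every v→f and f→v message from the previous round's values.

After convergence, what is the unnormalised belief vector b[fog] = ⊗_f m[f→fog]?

b[fog] = [24337728, 66718080]

init: all messages = 𝟙 over 2 values
r1 m[φ0→ice] = [25, 21]
r1 m[φ0→fog] = [24, 22]
r1 m[φ0→sprk] = [25, 21]
r1 m[φ1→sun] = [21, 26]
r1 m[φ1→wind] = [21, 26]
r1 m[φ1→fog] = [24, 23]
r1 m[φ2→fog] = [7, 12]
r1 m[φ2→rain] = [8, 11]
r1 m[φ3→ice] = [8, 4]
r1 m[φ4→rain] = [8, 1]
r1 m[φ5→rain] = [3, 2]
r1 m[φ6→sun] = [3, 5]
r1 m[φ7→fog] = [6, 9]
r1 m[φ8→sprk] = [3, 6]
r1 m[φ9→ice] = [1, 1]
r1 m[ice→φ0] = [1, 1]
r1 m[ice→φ3] = [1, 1]
r1 m[ice→φ9] = [1, 1]
r1 m[sun→φ1] = [1, 1]
r1 m[sun→φ6] = [1, 1]
r1 m[wind→φ1] = [1, 1]
r1 m[fog→φ0] = [1, 1]
r1 m[fog→φ1] = [1, 1]
r1 m[fog→φ2] = [1, 1]
r1 m[fog→φ7] = [1, 1]
r1 m[rain→φ2] = [1, 1]
r1 m[rain→φ4] = [1, 1]
r1 m[rain→φ5] = [1, 1]
r1 m[sprk→φ0] = [1, 1]
r1 m[sprk→φ8] = [1, 1]
r2 m[φ0→ice] = [25, 21]
r2 m[φ0→fog] = [24, 22]
r2 m[φ0→sprk] = [25, 21]
r2 m[φ1→sun] = [21, 26]
r2 m[φ1→wind] = [21, 26]
r2 m[φ1→fog] = [24, 23]
r2 m[φ2→fog] = [7, 12]
r2 m[φ2→rain] = [8, 11]
r2 m[φ3→ice] = [8, 4]
r2 m[φ4→rain] = [8, 1]
r2 m[φ5→rain] = [3, 2]
r2 m[φ6→sun] = [3, 5]
r2 m[φ7→fog] = [6, 9]
r2 m[φ8→sprk] = [3, 6]
r2 m[φ9→ice] = [1, 1]
r2 m[ice→φ0] = [8, 4]
r2 m[ice→φ3] = [25, 21]
r2 m[ice→φ9] = [200, 84]
r2 m[sun→φ1] = [3, 5]
r2 m[sun→φ6] = [21, 26]
r2 m[wind→φ1] = [1, 1]
r2 m[fog→φ0] = [1008, 2484]
r2 m[fog→φ1] = [1008, 2376]
r2 m[fog→φ2] = [3456, 4554]
r2 m[fog→φ7] = [4032, 6072]
r2 m[rain→φ2] = [24, 2]
r2 m[rain→φ4] = [24, 22]
r2 m[rain→φ5] = [64, 11]
r2 m[sprk→φ0] = [3, 6]
r2 m[sprk→φ8] = [25, 21]
r3 m[φ0→ice] = [154548, 176472]
r3 m[φ0→fog] = [744, 480]
r3 m[φ0→sprk] = [291168, 178128]
r3 m[φ1→sun] = [32112, 46728]
r3 m[φ1→wind] = [139104, 190872]
r3 m[φ1→fog] = [94, 99]
r3 m[φ2→fog] = [58, 156]
r3 m[φ2→rain] = [34236, 44604]
r3 m[φ3→ice] = [8, 4]
r3 m[φ4→rain] = [8, 1]
r3 m[φ5→rain] = [3, 2]
r3 m[φ6→sun] = [3, 5]
r3 m[φ7→fog] = [6, 9]
r3 m[φ8→sprk] = [3, 6]
r3 m[φ9→ice] = [1, 1]
r3 m[ice→φ0] = [8, 4]
r3 m[ice→φ3] = [25, 21]
r3 m[ice→φ9] = [200, 84]
r3 m[sun→φ1] = [3, 5]
r3 m[sun→φ6] = [21, 26]
r3 m[wind→φ1] = [1, 1]
r3 m[fog→φ0] = [1008, 2484]
r3 m[fog→φ1] = [1008, 2376]
r3 m[fog→φ2] = [3456, 4554]
r3 m[fog→φ7] = [4032, 6072]
r3 m[rain→φ2] = [24, 2]
r3 m[rain→φ4] = [24, 22]
r3 m[rain→φ5] = [64, 11]
r3 m[sprk→φ0] = [3, 6]
r3 m[sprk→φ8] = [25, 21]
r4 m[φ0→ice] = [154548, 176472]
r4 m[φ0→fog] = [744, 480]
r4 m[φ0→sprk] = [291168, 178128]
r4 m[φ1→sun] = [32112, 46728]
r4 m[φ1→wind] = [139104, 190872]
r4 m[φ1→fog] = [94, 99]
r4 m[φ2→fog] = [58, 156]
r4 m[φ2→rain] = [34236, 44604]
r4 m[φ3→ice] = [8, 4]
r4 m[φ4→rain] = [8, 1]
r4 m[φ5→rain] = [3, 2]
r4 m[φ6→sun] = [3, 5]
r4 m[φ7→fog] = [6, 9]
r4 m[φ8→sprk] = [3, 6]
r4 m[φ9→ice] = [1, 1]
r4 m[ice→φ0] = [8, 4]
r4 m[ice→φ3] = [154548, 176472]
r4 m[ice→φ9] = [1236384, 705888]
r4 m[sun→φ1] = [3, 5]
r4 m[sun→φ6] = [32112, 46728]
r4 m[wind→φ1] = [1, 1]
r4 m[fog→φ0] = [32712, 138996]
r4 m[fog→φ1] = [258912, 673920]
r4 m[fog→φ2] = [419616, 427680]
r4 m[fog→φ7] = [4056288, 7413120]
r4 m[rain→φ2] = [24, 2]
r4 m[rain→φ4] = [102708, 89208]
r4 m[rain→φ5] = [273888, 44604]
r4 m[sprk→φ0] = [3, 6]
r4 m[sprk→φ8] = [291168, 178128]
r5 m[φ0→ice] = [6942132, 8879688]
r5 m[φ0→fog] = [744, 480]
r5 m[φ0→sprk] = [14586912, 7882512]
r5 m[φ1→sun] = [8757216, 12956832]
r5 m[φ1→wind] = [38402208, 52653600]
r5 m[φ1→fog] = [94, 99]
r5 m[φ2→fog] = [58, 156]
r5 m[φ2→rain] = [3405312, 4664160]
r5 m[φ3→ice] = [8, 4]
r5 m[φ4→rain] = [8, 1]
r5 m[φ5→rain] = [3, 2]
r5 m[φ6→sun] = [3, 5]
r5 m[φ7→fog] = [6, 9]
r5 m[φ8→sprk] = [3, 6]
r5 m[φ9→ice] = [1, 1]
r5 m[ice→φ0] = [8, 4]
r5 m[ice→φ3] = [154548, 176472]
r5 m[ice→φ9] = [1236384, 705888]
r5 m[sun→φ1] = [3, 5]
r5 m[sun→φ6] = [32112, 46728]
r5 m[wind→φ1] = [1, 1]
r5 m[fog→φ0] = [32712, 138996]
r5 m[fog→φ1] = [258912, 673920]
r5 m[fog→φ2] = [419616, 427680]
r5 m[fog→φ7] = [4056288, 7413120]
r5 m[rain→φ2] = [24, 2]
r5 m[rain→φ4] = [102708, 89208]
r5 m[rain→φ5] = [273888, 44604]
r5 m[sprk→φ0] = [3, 6]
r5 m[sprk→φ8] = [291168, 178128]
r6 m[φ0→ice] = [6942132, 8879688]
r6 m[φ0→fog] = [744, 480]
r6 m[φ0→sprk] = [14586912, 7882512]
r6 m[φ1→sun] = [8757216, 12956832]
r6 m[φ1→wind] = [38402208, 52653600]
r6 m[φ1→fog] = [94, 99]
r6 m[φ2→fog] = [58, 156]
r6 m[φ2→rain] = [3405312, 4664160]
r6 m[φ3→ice] = [8, 4]
r6 m[φ4→rain] = [8, 1]
r6 m[φ5→rain] = [3, 2]
r6 m[φ6→sun] = [3, 5]
r6 m[φ7→fog] = [6, 9]
r6 m[φ8→sprk] = [3, 6]
r6 m[φ9→ice] = [1, 1]
r6 m[ice→φ0] = [8, 4]
r6 m[ice→φ3] = [6942132, 8879688]
r6 m[ice→φ9] = [55537056, 35518752]
r6 m[sun→φ1] = [3, 5]
r6 m[sun→φ6] = [8757216, 12956832]
r6 m[wind→φ1] = [1, 1]
r6 m[fog→φ0] = [32712, 138996]
r6 m[fog→φ1] = [258912, 673920]
r6 m[fog→φ2] = [419616, 427680]
r6 m[fog→φ7] = [4056288, 7413120]
r6 m[rain→φ2] = [24, 2]
r6 m[rain→φ4] = [10215936, 9328320]
r6 m[rain→φ5] = [27242496, 4664160]
r6 m[sprk→φ0] = [3, 6]
r6 m[sprk→φ8] = [14586912, 7882512]
r7 m[φ0→ice] = [6942132, 8879688]
r7 m[φ0→fog] = [744, 480]
r7 m[φ0→sprk] = [14586912, 7882512]
r7 m[φ1→sun] = [8757216, 12956832]
r7 m[φ1→wind] = [38402208, 52653600]
r7 m[φ1→fog] = [94, 99]
r7 m[φ2→fog] = [58, 156]
r7 m[φ2→rain] = [3405312, 4664160]
r7 m[φ3→ice] = [8, 4]
r7 m[φ4→rain] = [8, 1]
r7 m[φ5→rain] = [3, 2]
r7 m[φ6→sun] = [3, 5]
r7 m[φ7→fog] = [6, 9]
r7 m[φ8→sprk] = [3, 6]
r7 m[φ9→ice] = [1, 1]
r7 m[ice→φ0] = [8, 4]
r7 m[ice→φ3] = [6942132, 8879688]
r7 m[ice→φ9] = [55537056, 35518752]
r7 m[sun→φ1] = [3, 5]
r7 m[sun→φ6] = [8757216, 12956832]
r7 m[wind→φ1] = [1, 1]
r7 m[fog→φ0] = [32712, 138996]
r7 m[fog→φ1] = [258912, 673920]
r7 m[fog→φ2] = [419616, 427680]
r7 m[fog→φ7] = [4056288, 7413120]
r7 m[rain→φ2] = [24, 2]
r7 m[rain→φ4] = [10215936, 9328320]
r7 m[rain→φ5] = [27242496, 4664160]
r7 m[sprk→φ0] = [3, 6]
r7 m[sprk→φ8] = [14586912, 7882512]
fixed point reached at round 7
b[fog] = ⊗ incoming = [24337728, 66718080]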